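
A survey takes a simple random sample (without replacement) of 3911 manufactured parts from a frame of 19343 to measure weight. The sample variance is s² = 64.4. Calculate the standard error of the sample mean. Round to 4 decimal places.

Under SRS without replacement, Var(ȳ) = (1 − f)·s²/n with f = n/N = 3911/19343 = 0.20219201.
Var(ȳ) = (1 − 0.20219201)·64.4/3911 = 0.79780799·0.016466377 = 0.013137007.
SE(ȳ) = √(0.013137007) = 0.1146.

0.1146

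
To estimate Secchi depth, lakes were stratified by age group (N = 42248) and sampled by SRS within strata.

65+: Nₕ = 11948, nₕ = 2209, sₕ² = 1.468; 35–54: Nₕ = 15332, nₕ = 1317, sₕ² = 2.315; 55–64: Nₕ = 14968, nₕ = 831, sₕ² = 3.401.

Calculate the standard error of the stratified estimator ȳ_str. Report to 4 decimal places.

0.0272

Var(ȳ_str) = Σₕ Wₕ²(1 − fₕ)sₕ²/nₕ with Wₕ = Nₕ/N, N = 42248.
65+: Wₕ = 0.28280629; term = 0.28280629²·(1 − 0.18488450)·1.468/2209 = 4.3323907 × 10^-5.
35–54: Wₕ = 0.36290475; term = 0.36290475²·(1 − 0.08589877)·2.315/1317 = 2.1161421 × 10^-4.
55–64: Wₕ = 0.35428896; term = 0.35428896²·(1 − 0.05551844)·3.401/831 = 4.8519278 × 10^-4.
Sum = 7.401309 × 10^-4.
SE = √(7.401309 × 10^-4) = 0.0272.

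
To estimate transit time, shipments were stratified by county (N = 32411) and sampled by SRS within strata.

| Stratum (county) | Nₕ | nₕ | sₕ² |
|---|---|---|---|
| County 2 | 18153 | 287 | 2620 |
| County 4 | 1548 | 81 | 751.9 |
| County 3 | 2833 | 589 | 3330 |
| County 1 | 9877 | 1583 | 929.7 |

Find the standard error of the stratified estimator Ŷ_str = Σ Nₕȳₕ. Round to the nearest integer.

Var(Ŷ_str) = Σₕ Nₕ²(1 − fₕ)sₕ²/nₕ.
County 2: 18153²·(1 − 287/18153)·2620/287 = 2.960705 × 10^9.
County 4: 1548²·(1 − 81/1548)·751.9/81 = 2.1080268 × 10^7.
County 3: 2833²·(1 − 589/2833)·3330/589 = 3.5941679 × 10^7.
County 1: 9877²·(1 − 1583/9877)·929.7/1583 = 4.8111733 × 10^7.
Sum = 3.0658387 × 10^9.
SE = √(3.0658387 × 10^9) = 55370.

55370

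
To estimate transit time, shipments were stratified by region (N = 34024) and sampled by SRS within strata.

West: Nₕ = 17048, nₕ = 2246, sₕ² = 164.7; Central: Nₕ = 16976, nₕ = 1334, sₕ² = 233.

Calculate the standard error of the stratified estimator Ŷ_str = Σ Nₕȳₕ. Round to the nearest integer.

Var(Ŷ_str) = Σₕ Nₕ²(1 − fₕ)sₕ²/nₕ.
West: 17048²·(1 − 2246/17048)·164.7/2246 = 1.8504514 × 10^7.
Central: 16976²·(1 − 1334/16976)·233/1334 = 4.6379679 × 10^7.
Sum = 6.4884193 × 10^7.
SE = √(6.4884193 × 10^7) = 8055.

8055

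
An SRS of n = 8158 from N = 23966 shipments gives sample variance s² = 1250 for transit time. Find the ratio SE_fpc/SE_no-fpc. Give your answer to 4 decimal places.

f = n/N = 8158/23966 = 0.34039890.
SE_no-fpc = √(s²/n) = 0.39143816; SE_fpc = √((1−f)s²/n) = 0.31790975.
Ratio = √(1−f) = 0.81215830.

0.8122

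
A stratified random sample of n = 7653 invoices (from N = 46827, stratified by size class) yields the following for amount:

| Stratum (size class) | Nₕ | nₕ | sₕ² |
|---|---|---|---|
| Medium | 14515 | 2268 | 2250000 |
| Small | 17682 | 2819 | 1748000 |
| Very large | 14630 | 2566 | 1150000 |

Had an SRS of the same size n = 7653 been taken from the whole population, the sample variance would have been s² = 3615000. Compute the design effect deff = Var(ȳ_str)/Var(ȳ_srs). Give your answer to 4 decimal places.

Var(ȳ_str) = Σ Wₕ²(1−fₕ)sₕ²/nₕ with Wₕ = Nₕ/46827:
  Medium: (14515/46827)²·(1−2268/14515)·2250000/2268 = 80.42546
  Small: (17682/46827)²·(1−2819/17682)·1748000/2819 = 74.317578
  Very large: (14630/46827)²·(1−2566/14630)·1150000/2566 = 36.073159
  → Var(ȳ_str) = 190.8162.
Var(ȳ_srs) = (1 − 7653/46827)·3615000/7653 = 395.16473.
deff = 190.8162 / 395.16473 = 0.4829.

0.4829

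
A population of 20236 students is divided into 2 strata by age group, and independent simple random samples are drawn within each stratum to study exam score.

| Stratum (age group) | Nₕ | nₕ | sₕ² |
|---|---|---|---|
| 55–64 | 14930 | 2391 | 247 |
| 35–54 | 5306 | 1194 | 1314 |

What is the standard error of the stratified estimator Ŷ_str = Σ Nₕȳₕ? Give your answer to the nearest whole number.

Var(Ŷ_str) = Σₕ Nₕ²(1 − fₕ)sₕ²/nₕ.
55–64: 14930²·(1 − 2391/14930)·247/2391 = 1.933927 × 10^7.
35–54: 5306²·(1 − 1194/5306)·1314/1194 = 2.4011063 × 10^7.
Sum = 4.3350333 × 10^7.
SE = √(4.3350333 × 10^7) = 6584.

6584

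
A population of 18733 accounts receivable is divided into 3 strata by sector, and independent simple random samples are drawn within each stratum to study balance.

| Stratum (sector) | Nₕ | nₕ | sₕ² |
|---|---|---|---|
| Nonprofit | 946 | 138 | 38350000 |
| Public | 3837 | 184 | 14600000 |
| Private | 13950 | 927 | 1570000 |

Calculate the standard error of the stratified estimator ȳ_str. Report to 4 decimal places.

Var(ȳ_str) = Σₕ Wₕ²(1 − fₕ)sₕ²/nₕ with Wₕ = Nₕ/N, N = 18733.
Nonprofit: Wₕ = 0.05049912; term = 0.05049912²·(1 − 0.14587738)·38350000/138 = 605.30479.
Public: Wₕ = 0.20482571; term = 0.20482571²·(1 − 0.04795413)·14600000/184 = 3169.289.
Private: Wₕ = 0.74467517; term = 0.74467517²·(1 − 0.06645161)·1570000/927 = 876.77973.
Sum = 4651.3735.
SE = √(4651.3735) = 68.2010.

68.2010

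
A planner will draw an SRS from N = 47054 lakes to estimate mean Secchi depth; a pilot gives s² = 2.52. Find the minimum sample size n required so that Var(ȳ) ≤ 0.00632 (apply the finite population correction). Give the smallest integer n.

Without fpc, n₀ = s²/D = 2.52/0.00632 = 398.7342.
With fpc, (1 − n/N)·s²/n ≤ D requires n ≥ n₀/(1 + n₀/N) = 398.7342/(1 + 398.7342/47054) = 395.3837.
Rounding up, n = 396.

396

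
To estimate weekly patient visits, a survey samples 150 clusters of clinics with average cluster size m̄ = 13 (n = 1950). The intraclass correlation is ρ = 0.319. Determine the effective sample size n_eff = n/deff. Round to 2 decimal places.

403.89

deff = 1 + (13 − 1)·0.319 = 1 + 3.828 = 4.828.
n_eff = 1950 / 4.828 = 403.89.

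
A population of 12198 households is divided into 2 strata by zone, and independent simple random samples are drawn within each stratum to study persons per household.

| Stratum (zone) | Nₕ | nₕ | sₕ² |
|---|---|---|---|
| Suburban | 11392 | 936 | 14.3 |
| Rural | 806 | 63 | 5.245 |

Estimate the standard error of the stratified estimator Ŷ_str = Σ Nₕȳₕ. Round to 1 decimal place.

Var(Ŷ_str) = Σₕ Nₕ²(1 − fₕ)sₕ²/nₕ.
Suburban: 11392²·(1 − 936/11392)·14.3/936 = 1.8198087 × 10^6.
Rural: 806²·(1 − 63/806)·5.245/63 = 49857.305.
Sum = 1.869666 × 10^6.
SE = √(1.869666 × 10^6) = 1367.4.

1367.4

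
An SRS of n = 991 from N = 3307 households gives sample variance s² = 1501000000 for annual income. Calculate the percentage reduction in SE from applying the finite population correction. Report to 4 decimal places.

f = n/N = 991/3307 = 0.29966737.
SE_no-fpc = √(s²/n) = 1230.7037; SE_fpc = √((1−f)s²/n) = 1029.9252.
Ratio = √(1−f) = 0.83685879. Reduction = 100·(1 − 0.83685879) = 16.3141%.

16.3141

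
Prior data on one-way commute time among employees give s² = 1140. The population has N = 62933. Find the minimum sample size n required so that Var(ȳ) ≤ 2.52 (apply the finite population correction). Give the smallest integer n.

450

Without fpc, n₀ = s²/D = 1140/2.52 = 452.3810.
With fpc, (1 − n/N)·s²/n ≤ D requires n ≥ n₀/(1 + n₀/N) = 452.3810/(1 + 452.3810/62933) = 449.1524.
Rounding up, n = 450.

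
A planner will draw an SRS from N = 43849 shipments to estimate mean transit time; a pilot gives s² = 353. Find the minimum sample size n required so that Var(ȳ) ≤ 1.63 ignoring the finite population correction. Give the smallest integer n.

217

Without fpc, n₀ = s²/D = 353/1.63 = 216.5644.
Rounding up, n = 217.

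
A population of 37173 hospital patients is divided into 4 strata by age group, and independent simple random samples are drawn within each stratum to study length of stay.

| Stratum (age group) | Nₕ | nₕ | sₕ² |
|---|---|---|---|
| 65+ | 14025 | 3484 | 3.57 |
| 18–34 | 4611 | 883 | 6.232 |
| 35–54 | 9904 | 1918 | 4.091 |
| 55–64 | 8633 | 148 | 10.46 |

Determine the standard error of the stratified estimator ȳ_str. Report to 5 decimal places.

Var(ȳ_str) = Σₕ Wₕ²(1 − fₕ)sₕ²/nₕ with Wₕ = Nₕ/N, N = 37173.
65+: Wₕ = 0.37728997; term = 0.37728997²·(1 − 0.24841355)·3.57/3484 = 1.096275 × 10^-4.
18–34: Wₕ = 0.12404164; term = 0.12404164²·(1 − 0.19149859)·6.232/883 = 8.779758 × 10^-5.
35–54: Wₕ = 0.26642994; term = 0.26642994²·(1 − 0.19365913)·4.091/1918 = 1.2208592 × 10^-4.
55–64: Wₕ = 0.23223845; term = 0.23223845²·(1 − 0.01714352)·10.46/148 = 0.0037465224.
Sum = 0.0040660334.
SE = √(0.0040660334) = 0.06377.

0.06377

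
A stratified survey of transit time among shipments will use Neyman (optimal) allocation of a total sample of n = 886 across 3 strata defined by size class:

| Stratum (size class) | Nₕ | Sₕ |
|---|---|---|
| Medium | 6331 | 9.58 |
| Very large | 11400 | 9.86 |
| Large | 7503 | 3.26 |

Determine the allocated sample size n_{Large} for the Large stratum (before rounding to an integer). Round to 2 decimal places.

Neyman allocation: nₕ = n·NₕSₕ / Σⱼ NⱼSⱼ.
Σ NⱼSⱼ = 6331·9.58 + 11400·9.86 + 7503·3.26 = 197514.76.
n_{Large} = 886·7503·3.26 / 197514.76 = 109.72.

109.72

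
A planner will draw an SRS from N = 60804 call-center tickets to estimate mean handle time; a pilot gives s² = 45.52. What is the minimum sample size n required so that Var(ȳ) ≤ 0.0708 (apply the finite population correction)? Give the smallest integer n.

637

Without fpc, n₀ = s²/D = 45.52/0.0708 = 642.9379.
With fpc, (1 − n/N)·s²/n ≤ D requires n ≥ n₀/(1 + n₀/N) = 642.9379/(1 + 642.9379/60804) = 636.2106.
Rounding up, n = 637.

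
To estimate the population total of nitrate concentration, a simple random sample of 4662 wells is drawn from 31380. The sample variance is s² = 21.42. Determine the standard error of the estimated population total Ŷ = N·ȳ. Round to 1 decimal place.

1962.7

Var(Ŷ) = N²·Var(ȳ) = N²·(1 − n/N)·s²/n.
f = 4662/31380 = 0.14856597; Var(ȳ) = 0.85143403·21.42/4662 = 0.0039119942.
Var(Ŷ) = 31380² · 0.0039119942 = 3.8521579 × 10^6.
SE(Ŷ) = √(3.8521579 × 10^6) = 1962.7.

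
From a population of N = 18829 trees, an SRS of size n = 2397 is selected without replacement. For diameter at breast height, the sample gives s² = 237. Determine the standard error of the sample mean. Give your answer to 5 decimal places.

Under SRS without replacement, Var(ȳ) = (1 − f)·s²/n with f = n/N = 2397/18829 = 0.12730363.
Var(ȳ) = (1 − 0.12730363)·237/2397 = 0.87269637·0.098873592 = 0.086286625.
SE(ȳ) = √(0.086286625) = 0.29375.

0.29375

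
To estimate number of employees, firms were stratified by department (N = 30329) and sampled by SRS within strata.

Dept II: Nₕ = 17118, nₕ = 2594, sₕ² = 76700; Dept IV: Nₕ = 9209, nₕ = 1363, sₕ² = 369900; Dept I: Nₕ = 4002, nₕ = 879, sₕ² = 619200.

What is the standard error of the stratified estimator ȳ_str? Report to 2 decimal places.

6.24

Var(ȳ_str) = Σₕ Wₕ²(1 − fₕ)sₕ²/nₕ with Wₕ = Nₕ/N, N = 30329.
Dept II: Wₕ = 0.56441030; term = 0.56441030²·(1 − 0.15153639)·76700/2594 = 7.9918711.
Dept IV: Wₕ = 0.30363678; term = 0.30363678²·(1 − 0.14800738)·369900/1363 = 21.317343.
Dept I: Wₕ = 0.13195292; term = 0.13195292²·(1 − 0.21964018)·619200/879 = 9.5713888.
Sum = 38.880603.
SE = √(38.880603) = 6.24.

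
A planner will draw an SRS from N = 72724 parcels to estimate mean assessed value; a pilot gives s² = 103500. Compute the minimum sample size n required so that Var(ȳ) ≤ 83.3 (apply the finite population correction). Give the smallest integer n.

Without fpc, n₀ = s²/D = 103500/83.3 = 1242.4970.
With fpc, (1 − n/N)·s²/n ≤ D requires n ≥ n₀/(1 + n₀/N) = 1242.4970/(1 + 1242.4970/72724) = 1221.6254.
Rounding up, n = 1222.

1222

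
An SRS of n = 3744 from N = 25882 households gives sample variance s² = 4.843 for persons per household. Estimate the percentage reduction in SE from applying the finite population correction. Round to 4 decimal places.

f = n/N = 3744/25882 = 0.14465652.
SE_no-fpc = √(s²/n) = 0.035965766; SE_fpc = √((1−f)s²/n) = 0.03326286.
Ratio = √(1−f) = 0.92484782. Reduction = 100·(1 − 0.92484782) = 7.5152%.

7.5152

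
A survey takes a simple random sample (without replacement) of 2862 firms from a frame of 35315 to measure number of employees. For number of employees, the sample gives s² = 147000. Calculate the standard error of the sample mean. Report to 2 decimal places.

6.87

Under SRS without replacement, Var(ȳ) = (1 − f)·s²/n with f = n/N = 2862/35315 = 0.08104205.
Var(ȳ) = (1 − 0.08104205)·147000/2862 = 0.91895795·51.362683 = 47.200146.
SE(ȳ) = √(47.200146) = 6.87.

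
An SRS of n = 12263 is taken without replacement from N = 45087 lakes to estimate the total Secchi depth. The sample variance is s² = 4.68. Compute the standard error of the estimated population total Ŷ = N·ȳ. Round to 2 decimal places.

751.53

Var(Ŷ) = N²·Var(ȳ) = N²·(1 − n/N)·s²/n.
f = 12263/45087 = 0.27198527; Var(ȳ) = 0.72801473·4.68/12263 = 2.7783649 × 10^-4.
Var(Ŷ) = 45087² · (2.7783649 × 10^-4) = 564796.45.
SE(Ŷ) = √(564796.45) = 751.53.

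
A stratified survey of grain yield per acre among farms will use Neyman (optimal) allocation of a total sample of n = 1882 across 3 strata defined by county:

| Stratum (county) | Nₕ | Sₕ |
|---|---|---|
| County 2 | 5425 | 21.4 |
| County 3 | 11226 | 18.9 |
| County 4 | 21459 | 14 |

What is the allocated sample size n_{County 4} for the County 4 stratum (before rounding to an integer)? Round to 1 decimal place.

Neyman allocation: nₕ = n·NₕSₕ / Σⱼ NⱼSⱼ.
Σ NⱼSⱼ = 5425·21.4 + 11226·18.9 + 21459·14 = 628692.4.
n_{County 4} = 1882·21459·14 / 628692.4 = 899.3.

899.3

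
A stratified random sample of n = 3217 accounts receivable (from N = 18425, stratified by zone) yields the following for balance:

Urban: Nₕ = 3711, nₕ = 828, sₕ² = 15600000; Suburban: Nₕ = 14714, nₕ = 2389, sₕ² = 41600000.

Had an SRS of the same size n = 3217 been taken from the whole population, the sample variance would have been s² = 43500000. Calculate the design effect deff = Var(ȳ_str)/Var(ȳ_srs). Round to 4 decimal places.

0.8866

Var(ȳ_str) = Σ Wₕ²(1−fₕ)sₕ²/nₕ with Wₕ = Nₕ/18425:
  Urban: (3711/18425)²·(1−828/3711)·15600000/828 = 593.76537
  Suburban: (14714/18425)²·(1−2389/14714)·41600000/2389 = 9302.0757
  → Var(ȳ_str) = 9895.8411.
Var(ȳ_srs) = (1 − 3217/18425)·43500000/3217 = 11160.992.
deff = 9895.8411 / 11160.992 = 0.8866.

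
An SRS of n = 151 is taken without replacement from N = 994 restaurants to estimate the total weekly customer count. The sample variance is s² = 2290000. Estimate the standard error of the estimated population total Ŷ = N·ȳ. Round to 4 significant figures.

112700

Var(Ŷ) = N²·Var(ȳ) = N²·(1 − n/N)·s²/n.
f = 151/994 = 0.15191147; Var(ȳ) = 0.84808853·2290000/151 = 12861.74.
Var(Ŷ) = 994² · 12861.74 = 1.2707862 × 10^10.
SE(Ŷ) = √(1.2707862 × 10^10) = 112700.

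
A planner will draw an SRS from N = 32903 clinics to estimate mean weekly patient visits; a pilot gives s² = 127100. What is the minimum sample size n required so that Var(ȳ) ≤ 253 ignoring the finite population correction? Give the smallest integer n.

Without fpc, n₀ = s²/D = 127100/253 = 502.3715.
Rounding up, n = 503.

503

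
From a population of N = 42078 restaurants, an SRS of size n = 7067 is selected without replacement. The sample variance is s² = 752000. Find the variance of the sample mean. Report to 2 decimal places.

Under SRS without replacement, Var(ȳ) = (1 − f)·s²/n with f = n/N = 7067/42078 = 0.16795000.
Var(ȳ) = (1 − 0.16795000)·752000/7067 = 0.83205000·106.41007 = 88.538503.

88.54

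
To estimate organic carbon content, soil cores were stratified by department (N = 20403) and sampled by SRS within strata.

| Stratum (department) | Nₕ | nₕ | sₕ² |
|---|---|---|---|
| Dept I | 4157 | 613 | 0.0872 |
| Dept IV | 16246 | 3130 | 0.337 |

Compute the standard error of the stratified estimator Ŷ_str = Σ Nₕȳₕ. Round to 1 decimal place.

Var(Ŷ_str) = Σₕ Nₕ²(1 − fₕ)sₕ²/nₕ.
Dept I: 4157²·(1 − 613/4157)·0.0872/613 = 2095.7031.
Dept IV: 16246²·(1 − 3130/16246)·0.337/3130 = 22942.113.
Sum = 25037.816.
SE = √(25037.816) = 158.2.

158.2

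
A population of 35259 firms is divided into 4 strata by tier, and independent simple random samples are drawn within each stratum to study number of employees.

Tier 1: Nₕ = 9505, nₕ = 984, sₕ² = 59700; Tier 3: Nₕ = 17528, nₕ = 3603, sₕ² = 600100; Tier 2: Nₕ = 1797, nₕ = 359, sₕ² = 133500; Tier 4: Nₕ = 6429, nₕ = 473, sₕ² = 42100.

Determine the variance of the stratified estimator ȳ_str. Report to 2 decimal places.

40.17

Var(ȳ_str) = Σₕ Wₕ²(1 − fₕ)sₕ²/nₕ with Wₕ = Nₕ/N, N = 35259.
Tier 1: Wₕ = 0.26957656; term = 0.26957656²·(1 − 0.10352446)·59700/984 = 3.9525915.
Tier 3: Wₕ = 0.49712130; term = 0.49712130²·(1 − 0.20555682)·600100/3603 = 32.69994.
Tier 2: Wₕ = 0.05096571; term = 0.05096571²·(1 − 0.19977741)·133500/359 = 0.77295427.
Tier 4: Wₕ = 0.18233642; term = 0.18233642²·(1 − 0.07357287)·42100/473 = 2.7414422.
Sum = 40.166928.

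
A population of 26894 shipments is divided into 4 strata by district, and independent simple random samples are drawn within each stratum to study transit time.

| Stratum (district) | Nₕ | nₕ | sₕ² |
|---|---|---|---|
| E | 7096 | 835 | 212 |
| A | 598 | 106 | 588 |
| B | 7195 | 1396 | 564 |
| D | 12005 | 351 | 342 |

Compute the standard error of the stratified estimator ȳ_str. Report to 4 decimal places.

Var(ȳ_str) = Σₕ Wₕ²(1 − fₕ)sₕ²/nₕ with Wₕ = Nₕ/N, N = 26894.
E: Wₕ = 0.26385067; term = 0.26385067²·(1 − 0.11767193)·212/835 = 0.015595378.
A: Wₕ = 0.02223544; term = 0.02223544²·(1 − 0.17725753)·588/106 = 0.0022564564.
B: Wₕ = 0.26753179; term = 0.26753179²·(1 − 0.19402363)·564/1396 = 0.023305949.
D: Wₕ = 0.44638209; term = 0.44638209²·(1 − 0.02923782)·342/351 = 0.18847136.
Sum = 0.22962914.
SE = √(0.22962914) = 0.4792.

0.4792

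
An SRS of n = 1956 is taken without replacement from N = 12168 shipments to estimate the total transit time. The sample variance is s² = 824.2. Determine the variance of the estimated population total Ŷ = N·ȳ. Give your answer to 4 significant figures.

Var(Ŷ) = N²·Var(ȳ) = N²·(1 − n/N)·s²/n.
f = 1956/12168 = 0.16074951; Var(ȳ) = 0.83925049·824.2/1956 = 0.3536351.
Var(Ŷ) = 12168² · 0.3536351 = 5.2359292 × 10^7.

5.236 × 10^7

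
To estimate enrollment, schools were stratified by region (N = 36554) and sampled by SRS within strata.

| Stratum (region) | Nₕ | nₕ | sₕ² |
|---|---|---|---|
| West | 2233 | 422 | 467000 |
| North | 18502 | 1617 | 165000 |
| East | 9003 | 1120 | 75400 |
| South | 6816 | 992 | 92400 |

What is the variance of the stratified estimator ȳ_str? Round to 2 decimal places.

Var(ȳ_str) = Σₕ Wₕ²(1 − fₕ)sₕ²/nₕ with Wₕ = Nₕ/N, N = 36554.
West: Wₕ = 0.06108771; term = 0.06108771²·(1 − 0.18898343)·467000/422 = 3.3492054.
North: Wₕ = 0.50615528; term = 0.50615528²·(1 − 0.08739596)·165000/1617 = 23.857441.
East: Wₕ = 0.24629316; term = 0.24629316²·(1 − 0.12440298)·75400/1120 = 3.57571.
South: Wₕ = 0.18646386; term = 0.18646386²·(1 − 0.14553991)·92400/992 = 2.7672056.
Sum = 33.549562.

33.55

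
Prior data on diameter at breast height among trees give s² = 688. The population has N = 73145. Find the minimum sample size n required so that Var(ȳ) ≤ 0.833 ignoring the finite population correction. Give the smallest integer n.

826

Without fpc, n₀ = s²/D = 688/0.833 = 825.9304.
Rounding up, n = 826.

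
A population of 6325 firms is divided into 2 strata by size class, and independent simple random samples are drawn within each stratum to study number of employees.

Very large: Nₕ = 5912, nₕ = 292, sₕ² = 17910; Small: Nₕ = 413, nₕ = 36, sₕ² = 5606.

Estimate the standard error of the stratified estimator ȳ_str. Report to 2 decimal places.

Var(ȳ_str) = Σₕ Wₕ²(1 − fₕ)sₕ²/nₕ with Wₕ = Nₕ/N, N = 6325.
Very large: Wₕ = 0.93470356; term = 0.93470356²·(1 − 0.04939107)·17910/292 = 50.940408.
Small: Wₕ = 0.06529644; term = 0.06529644²·(1 − 0.08716707)·5606/36 = 0.60606741.
Sum = 51.546475.
SE = √(51.546475) = 7.18.

7.18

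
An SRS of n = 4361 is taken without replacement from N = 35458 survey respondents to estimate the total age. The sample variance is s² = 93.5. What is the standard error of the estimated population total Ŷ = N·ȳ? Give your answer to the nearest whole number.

4862

Var(Ŷ) = N²·Var(ȳ) = N²·(1 − n/N)·s²/n.
f = 4361/35458 = 0.12299058; Var(ȳ) = 0.87700942·93.5/4361 = 0.018803114.
Var(Ŷ) = 35458² · 0.018803114 = 2.3640587 × 10^7.
SE(Ŷ) = √(2.3640587 × 10^7) = 4862.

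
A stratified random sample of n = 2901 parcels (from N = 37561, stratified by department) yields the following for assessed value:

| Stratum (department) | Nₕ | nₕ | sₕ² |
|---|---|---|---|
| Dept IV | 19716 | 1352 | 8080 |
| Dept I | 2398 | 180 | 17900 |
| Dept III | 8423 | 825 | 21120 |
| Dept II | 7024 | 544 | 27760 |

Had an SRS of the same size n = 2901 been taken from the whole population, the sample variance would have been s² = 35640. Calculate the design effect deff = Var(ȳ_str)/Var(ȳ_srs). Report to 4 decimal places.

0.4160

Var(ȳ_str) = Σ Wₕ²(1−fₕ)sₕ²/nₕ with Wₕ = Nₕ/37561:
  Dept IV: (19716/37561)²·(1−1352/19716)·8080/1352 = 1.5337214
  Dept I: (2398/37561)²·(1−180/2398)·17900/180 = 0.37490131
  Dept III: (8423/37561)²·(1−825/8423)·21120/825 = 1.1612661
  Dept II: (7024/37561)²·(1−544/7024)·27760/544 = 1.6462879
  → Var(ȳ_str) = 4.7161767.
Var(ȳ_srs) = (1 − 2901/37561)·35640/2901 = 11.336562.
deff = 4.7161767 / 11.336562 = 0.4160.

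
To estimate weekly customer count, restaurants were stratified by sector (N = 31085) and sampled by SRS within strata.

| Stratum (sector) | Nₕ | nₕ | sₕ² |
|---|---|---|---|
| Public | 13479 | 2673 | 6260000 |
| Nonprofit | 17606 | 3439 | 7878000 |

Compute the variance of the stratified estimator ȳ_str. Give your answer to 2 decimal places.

Var(ȳ_str) = Σₕ Wₕ²(1 − fₕ)sₕ²/nₕ with Wₕ = Nₕ/N, N = 31085.
Public: Wₕ = 0.43361750; term = 0.43361750²·(1 − 0.19830848)·6260000/2673 = 353.01753.
Nonprofit: Wₕ = 0.56638250; term = 0.56638250²·(1 − 0.19533114)·7878000/3439 = 591.31739.
Sum = 944.33492.

944.33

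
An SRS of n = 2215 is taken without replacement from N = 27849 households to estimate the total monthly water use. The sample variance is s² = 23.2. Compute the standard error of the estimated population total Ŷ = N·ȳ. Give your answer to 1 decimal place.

Var(Ŷ) = N²·Var(ȳ) = N²·(1 − n/N)·s²/n.
f = 2215/27849 = 0.07953607; Var(ȳ) = 0.92046393·23.2/2215 = 0.0096409766.
Var(Ŷ) = 27849² · 0.0096409766 = 7.4772214 × 10^6.
SE(Ŷ) = √(7.4772214 × 10^6) = 2734.5.

2734.5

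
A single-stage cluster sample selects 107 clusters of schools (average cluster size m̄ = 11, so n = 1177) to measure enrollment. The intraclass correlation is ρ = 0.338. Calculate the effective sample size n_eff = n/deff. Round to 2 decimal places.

deff = 1 + (11 − 1)·0.338 = 1 + 3.38 = 4.38.
n_eff = 1177 / 4.38 = 268.72.

268.72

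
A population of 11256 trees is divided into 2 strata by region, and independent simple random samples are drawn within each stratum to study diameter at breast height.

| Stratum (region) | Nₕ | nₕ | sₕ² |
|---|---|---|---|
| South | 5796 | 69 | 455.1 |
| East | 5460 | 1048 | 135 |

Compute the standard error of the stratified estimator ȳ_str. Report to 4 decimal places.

Var(ȳ_str) = Σₕ Wₕ²(1 − fₕ)sₕ²/nₕ with Wₕ = Nₕ/N, N = 11256.
South: Wₕ = 0.51492537; term = 0.51492537²·(1 − 0.01190476)·455.1/69 = 1.7280056.
East: Wₕ = 0.48507463; term = 0.48507463²·(1 − 0.19194139)·135/1048 = 0.024492463.
Sum = 1.7524981.
SE = √(1.7524981) = 1.3238.

1.3238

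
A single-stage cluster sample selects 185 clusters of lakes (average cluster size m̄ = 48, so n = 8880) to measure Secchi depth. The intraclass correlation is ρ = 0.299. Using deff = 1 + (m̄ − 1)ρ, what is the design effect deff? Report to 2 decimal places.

deff = 1 + (48 − 1)·0.299 = 1 + 14.053 = 15.053.

15.05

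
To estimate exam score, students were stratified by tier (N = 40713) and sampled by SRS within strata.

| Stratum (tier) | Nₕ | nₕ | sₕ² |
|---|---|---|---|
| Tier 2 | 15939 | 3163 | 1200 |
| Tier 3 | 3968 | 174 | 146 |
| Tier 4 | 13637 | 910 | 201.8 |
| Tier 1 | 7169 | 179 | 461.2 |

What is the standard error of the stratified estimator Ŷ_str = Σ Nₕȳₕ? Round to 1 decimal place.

16046.5

Var(Ŷ_str) = Σₕ Nₕ²(1 − fₕ)sₕ²/nₕ.
Tier 2: 15939²·(1 − 3163/15939)·1200/3163 = 7.7257033 × 10^7.
Tier 3: 3968²·(1 − 174/3968)·146/174 = 1.2632014 × 10^7.
Tier 4: 13637²·(1 − 910/13637)·201.8/910 = 3.8487939 × 10^7.
Tier 1: 7169²·(1 − 179/7169)·461.2/179 = 1.2911361 × 10^8.
Sum = 2.574906 × 10^8.
SE = √(2.574906 × 10^8) = 16046.5.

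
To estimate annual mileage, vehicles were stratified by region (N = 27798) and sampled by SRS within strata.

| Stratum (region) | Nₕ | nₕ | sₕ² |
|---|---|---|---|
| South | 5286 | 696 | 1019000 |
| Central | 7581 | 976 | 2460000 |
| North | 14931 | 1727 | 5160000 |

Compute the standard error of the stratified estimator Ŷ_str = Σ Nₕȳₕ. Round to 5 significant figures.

866480

Var(Ŷ_str) = Σₕ Nₕ²(1 − fₕ)sₕ²/nₕ.
South: 5286²·(1 − 696/5286)·1019000/696 = 3.5522604 × 10^10.
Central: 7581²·(1 − 976/7581)·2460000/976 = 1.2620734 × 10^11.
North: 14931²·(1 − 1727/14931)·5160000/1727 = 5.8904948 × 10^11.
Sum = 7.5077942 × 10^11.
SE = √(7.5077942 × 10^11) = 866480.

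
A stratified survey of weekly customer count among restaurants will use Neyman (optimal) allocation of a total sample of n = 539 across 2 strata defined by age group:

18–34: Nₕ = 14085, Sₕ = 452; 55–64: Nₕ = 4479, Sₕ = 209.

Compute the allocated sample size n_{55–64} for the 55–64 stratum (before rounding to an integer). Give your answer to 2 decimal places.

69.09

Neyman allocation: nₕ = n·NₕSₕ / Σⱼ NⱼSⱼ.
Σ NⱼSⱼ = 14085·452 + 4479·209 = 7.302531 × 10^6.
n_{55–64} = 539·4479·209 / (7.302531 × 10^6) = 69.09.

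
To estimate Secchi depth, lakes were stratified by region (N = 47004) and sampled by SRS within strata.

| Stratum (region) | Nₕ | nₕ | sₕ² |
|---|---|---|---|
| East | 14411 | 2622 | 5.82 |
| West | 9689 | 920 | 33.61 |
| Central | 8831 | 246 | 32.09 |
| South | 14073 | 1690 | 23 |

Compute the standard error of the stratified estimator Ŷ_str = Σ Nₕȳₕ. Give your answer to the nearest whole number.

3968

Var(Ŷ_str) = Σₕ Nₕ²(1 − fₕ)sₕ²/nₕ.
East: 14411²·(1 − 2622/14411)·5.82/2622 = 377104.21.
West: 9689²·(1 − 920/9689)·33.61/920 = 3.1039142 × 10^6.
Central: 8831²·(1 − 246/8831)·32.09/246 = 9.8897382 × 10^6.
South: 14073²·(1 − 1690/14073)·23/1690 = 2.3716669 × 10^6.
Sum = 1.5742424 × 10^7.
SE = √(1.5742424 × 10^7) = 3968.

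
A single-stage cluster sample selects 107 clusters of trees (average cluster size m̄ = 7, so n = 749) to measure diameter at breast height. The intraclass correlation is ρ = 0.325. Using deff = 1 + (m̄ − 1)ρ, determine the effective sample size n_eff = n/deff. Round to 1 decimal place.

deff = 1 + (7 − 1)·0.325 = 1 + 1.95 = 2.95.
n_eff = 749 / 2.95 = 253.9.

253.9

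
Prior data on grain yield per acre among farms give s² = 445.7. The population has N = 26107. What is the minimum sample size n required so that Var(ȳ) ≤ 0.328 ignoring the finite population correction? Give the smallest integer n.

1359

Without fpc, n₀ = s²/D = 445.7/0.328 = 1358.8415.
Rounding up, n = 1359.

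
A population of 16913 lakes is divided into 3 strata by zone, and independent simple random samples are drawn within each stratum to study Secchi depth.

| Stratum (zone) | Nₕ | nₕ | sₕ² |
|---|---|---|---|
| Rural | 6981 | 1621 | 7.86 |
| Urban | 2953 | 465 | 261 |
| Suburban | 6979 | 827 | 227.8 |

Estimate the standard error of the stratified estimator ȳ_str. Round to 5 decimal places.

Var(ȳ_str) = Σₕ Wₕ²(1 − fₕ)sₕ²/nₕ with Wₕ = Nₕ/N, N = 16913.
Rural: Wₕ = 0.41275942; term = 0.41275942²·(1 − 0.23220169)·7.86/1621 = 6.3427948 × 10^-4.
Urban: Wₕ = 0.17459942; term = 0.17459942²·(1 − 0.15746698)·261/465 = 0.014416508.
Suburban: Wₕ = 0.41264116; term = 0.41264116²·(1 − 0.11849835)·227.8/827 = 0.041344376.
Sum = 0.056395163.
SE = √(0.056395163) = 0.23748.

0.23748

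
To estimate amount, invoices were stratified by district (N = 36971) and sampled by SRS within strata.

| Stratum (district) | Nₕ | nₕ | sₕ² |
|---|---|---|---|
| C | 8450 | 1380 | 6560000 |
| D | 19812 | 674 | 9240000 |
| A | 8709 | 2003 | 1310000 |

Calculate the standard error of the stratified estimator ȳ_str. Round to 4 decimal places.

Var(ȳ_str) = Σₕ Wₕ²(1 − fₕ)sₕ²/nₕ with Wₕ = Nₕ/N, N = 36971.
C: Wₕ = 0.22855752; term = 0.22855752²·(1 − 0.16331361)·6560000/1380 = 207.76791.
D: Wₕ = 0.53587947; term = 0.53587947²·(1 − 0.03401979)·9240000/674 = 3802.8969.
A: Wₕ = 0.23556301; term = 0.23556301²·(1 − 0.22999196)·1310000/2003 = 27.944722.
Sum = 4038.6095.
SE = √(4038.6095) = 63.5501.

63.5501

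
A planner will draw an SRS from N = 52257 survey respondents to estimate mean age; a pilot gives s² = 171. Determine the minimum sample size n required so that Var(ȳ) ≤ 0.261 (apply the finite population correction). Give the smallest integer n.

Without fpc, n₀ = s²/D = 171/0.261 = 655.1724.
With fpc, (1 − n/N)·s²/n ≤ D requires n ≥ n₀/(1 + n₀/N) = 655.1724/(1 + 655.1724/52257) = 647.0599.
Rounding up, n = 648.

648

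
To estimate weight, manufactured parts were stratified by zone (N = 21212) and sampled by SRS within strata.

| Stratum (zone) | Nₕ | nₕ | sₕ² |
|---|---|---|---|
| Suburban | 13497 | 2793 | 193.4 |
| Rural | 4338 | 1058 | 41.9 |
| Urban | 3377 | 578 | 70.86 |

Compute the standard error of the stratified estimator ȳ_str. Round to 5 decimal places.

0.16143

Var(ȳ_str) = Σₕ Wₕ²(1 − fₕ)sₕ²/nₕ with Wₕ = Nₕ/N, N = 21212.
Suburban: Wₕ = 0.63629078; term = 0.63629078²·(1 − 0.20693487)·193.4/2793 = 0.022233388.
Rural: Wₕ = 0.20450688; term = 0.20450688²·(1 − 0.24389119)·41.9/1058 = 0.001252358.
Urban: Wₕ = 0.15920234; term = 0.15920234²·(1 − 0.17115783)·70.86/578 = 0.0025753961.
Sum = 0.026061142.
SE = √(0.026061142) = 0.16143.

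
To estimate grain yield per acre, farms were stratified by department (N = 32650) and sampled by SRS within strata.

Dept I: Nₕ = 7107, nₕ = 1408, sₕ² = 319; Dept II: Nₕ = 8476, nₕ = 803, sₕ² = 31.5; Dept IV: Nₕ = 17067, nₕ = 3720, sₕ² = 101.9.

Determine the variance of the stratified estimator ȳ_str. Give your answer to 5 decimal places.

Var(ȳ_str) = Σₕ Wₕ²(1 − fₕ)sₕ²/nₕ with Wₕ = Nₕ/N, N = 32650.
Dept I: Wₕ = 0.21767228; term = 0.21767228²·(1 − 0.19811453)·319/1408 = 0.0086080866.
Dept II: Wₕ = 0.25960184; term = 0.25960184²·(1 − 0.09473808)·31.5/803 = 0.0023932319.
Dept IV: Wₕ = 0.52272588; term = 0.52272588²·(1 − 0.21796449)·101.9/3720 = 0.0058533666.
Sum = 0.016854685.

0.01685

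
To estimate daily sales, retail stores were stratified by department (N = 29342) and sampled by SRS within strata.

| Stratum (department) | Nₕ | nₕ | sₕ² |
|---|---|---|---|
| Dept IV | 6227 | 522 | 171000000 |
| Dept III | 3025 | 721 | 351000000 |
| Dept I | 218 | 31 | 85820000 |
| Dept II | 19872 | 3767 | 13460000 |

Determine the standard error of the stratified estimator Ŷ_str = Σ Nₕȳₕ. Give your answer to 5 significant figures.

4.0357 × 10^6

Var(Ŷ_str) = Σₕ Nₕ²(1 − fₕ)sₕ²/nₕ.
Dept IV: 6227²·(1 − 522/6227)·171000000/522 = 1.1637511 × 10^13.
Dept III: 3025²·(1 − 721/3025)·351000000/721 = 3.3929675 × 10^12.
Dept I: 218²·(1 − 31/218)·85820000/31 = 1.1285607 × 10^11.
Dept II: 19872²·(1 − 3767/19872)·13460000/3767 = 1.143541 × 10^12.
Sum = 1.6286876 × 10^13.
SE = √(1.6286876 × 10^13) = 4.0357 × 10^6.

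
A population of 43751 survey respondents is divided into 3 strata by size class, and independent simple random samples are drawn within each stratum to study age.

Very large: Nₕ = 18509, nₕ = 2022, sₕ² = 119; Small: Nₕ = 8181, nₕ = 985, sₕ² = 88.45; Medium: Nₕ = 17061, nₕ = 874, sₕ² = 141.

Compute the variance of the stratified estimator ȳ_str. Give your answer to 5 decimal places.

Var(ȳ_str) = Σₕ Wₕ²(1 − fₕ)sₕ²/nₕ with Wₕ = Nₕ/N, N = 43751.
Very large: Wₕ = 0.42305319; term = 0.42305319²·(1 − 0.10924415)·119/2022 = 0.0093824106.
Small: Wₕ = 0.18699001; term = 0.18699001²·(1 − 0.12040093)·88.45/985 = 0.0027617425.
Medium: Wₕ = 0.38995680; term = 0.38995680²·(1 − 0.05122795)·141/874 = 0.02327569.
Sum = 0.035419843.

0.03542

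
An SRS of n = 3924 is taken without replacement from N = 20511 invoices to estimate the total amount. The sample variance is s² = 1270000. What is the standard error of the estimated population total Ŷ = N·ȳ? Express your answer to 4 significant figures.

331800

Var(Ŷ) = N²·Var(ȳ) = N²·(1 − n/N)·s²/n.
f = 3924/20511 = 0.19131198; Var(ȳ) = 0.80868802·1270000/3924 = 261.73134.
Var(Ŷ) = 20511² · 261.73134 = 1.1011067 × 10^11.
SE(Ŷ) = √(1.1011067 × 10^11) = 331800.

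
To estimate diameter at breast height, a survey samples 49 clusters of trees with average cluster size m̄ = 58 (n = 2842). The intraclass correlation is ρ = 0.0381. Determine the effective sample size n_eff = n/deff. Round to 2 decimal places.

896.05

deff = 1 + (58 − 1)·0.0381 = 1 + 2.1717 = 3.1717.
n_eff = 2842 / 3.1717 = 896.05.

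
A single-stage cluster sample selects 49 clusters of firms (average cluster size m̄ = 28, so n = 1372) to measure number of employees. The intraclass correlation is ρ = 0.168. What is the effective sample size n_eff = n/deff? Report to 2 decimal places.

247.83

deff = 1 + (28 − 1)·0.168 = 1 + 4.536 = 5.536.
n_eff = 1372 / 5.536 = 247.83.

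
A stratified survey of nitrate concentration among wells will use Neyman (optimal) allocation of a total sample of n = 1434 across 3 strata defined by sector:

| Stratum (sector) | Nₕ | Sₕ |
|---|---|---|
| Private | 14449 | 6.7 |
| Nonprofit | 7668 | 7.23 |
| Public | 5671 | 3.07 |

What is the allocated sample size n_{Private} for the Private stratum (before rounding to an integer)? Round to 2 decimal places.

Neyman allocation: nₕ = n·NₕSₕ / Σⱼ NⱼSⱼ.
Σ NⱼSⱼ = 14449·6.7 + 7668·7.23 + 5671·3.07 = 169657.91.
n_{Private} = 1434·14449·6.7 / 169657.91 = 818.25.

818.25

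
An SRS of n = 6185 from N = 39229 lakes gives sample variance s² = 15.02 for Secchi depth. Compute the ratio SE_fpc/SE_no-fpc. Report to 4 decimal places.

0.9178

f = n/N = 6185/39229 = 0.15766397.
SE_no-fpc = √(s²/n) = 0.049279366; SE_fpc = √((1−f)s²/n) = 0.045228044.
Ratio = √(1−f) = 0.91778866.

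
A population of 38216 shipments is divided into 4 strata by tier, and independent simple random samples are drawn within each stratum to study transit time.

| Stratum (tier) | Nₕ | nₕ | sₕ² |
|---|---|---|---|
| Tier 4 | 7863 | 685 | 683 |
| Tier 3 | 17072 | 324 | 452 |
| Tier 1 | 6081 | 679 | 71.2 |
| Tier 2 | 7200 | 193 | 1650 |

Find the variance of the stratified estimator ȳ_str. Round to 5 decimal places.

0.60933

Var(ȳ_str) = Σₕ Wₕ²(1 − fₕ)sₕ²/nₕ with Wₕ = Nₕ/N, N = 38216.
Tier 4: Wₕ = 0.20575152; term = 0.20575152²·(1 − 0.08711688)·683/685 = 0.038532874.
Tier 3: Wₕ = 0.44672389; term = 0.44672389²·(1 − 0.01897844)·452/324 = 0.273118.
Tier 1: Wₕ = 0.15912183; term = 0.15912183²·(1 − 0.11165927)·71.2/679 = 0.0023585731.
Tier 2: Wₕ = 0.18840276; term = 0.18840276²·(1 − 0.02680556)·1650/193 = 0.29532539.
Sum = 0.60933484.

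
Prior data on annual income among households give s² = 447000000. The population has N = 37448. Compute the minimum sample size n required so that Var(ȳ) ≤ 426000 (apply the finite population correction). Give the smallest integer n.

Without fpc, n₀ = s²/D = 447000000/426000 = 1049.2958.
With fpc, (1 − n/N)·s²/n ≤ D requires n ≥ n₀/(1 + n₀/N) = 1049.2958/(1 + 1049.2958/37448) = 1020.6958.
Rounding up, n = 1021.

1021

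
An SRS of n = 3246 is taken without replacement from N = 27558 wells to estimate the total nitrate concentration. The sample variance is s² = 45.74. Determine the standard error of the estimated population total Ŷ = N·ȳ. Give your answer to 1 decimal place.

Var(Ŷ) = N²·Var(ȳ) = N²·(1 − n/N)·s²/n.
f = 3246/27558 = 0.11778794; Var(ȳ) = 0.88221206·45.74/3246 = 0.012431417.
Var(Ŷ) = 27558² · 0.012431417 = 9.4409571 × 10^6.
SE(Ŷ) = √(9.4409571 × 10^6) = 3072.6.

3072.6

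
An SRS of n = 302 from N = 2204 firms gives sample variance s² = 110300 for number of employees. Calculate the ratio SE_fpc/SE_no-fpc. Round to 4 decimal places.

0.9290

f = n/N = 302/2204 = 0.13702359.
SE_no-fpc = √(s²/n) = 19.111038; SE_fpc = √((1−f)s²/n) = 17.75349.
Ratio = √(1−f) = 0.92896523.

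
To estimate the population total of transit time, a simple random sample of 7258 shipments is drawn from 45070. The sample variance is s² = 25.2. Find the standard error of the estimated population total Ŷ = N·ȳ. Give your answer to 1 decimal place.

2432.5

Var(Ŷ) = N²·Var(ȳ) = N²·(1 − n/N)·s²/n.
f = 7258/45070 = 0.16103838; Var(ȳ) = 0.83896162·25.2/7258 = 0.0029129006.
Var(Ŷ) = 45070² · 0.0029129006 = 5.9169893 × 10^6.
SE(Ŷ) = √(5.9169893 × 10^6) = 2432.5.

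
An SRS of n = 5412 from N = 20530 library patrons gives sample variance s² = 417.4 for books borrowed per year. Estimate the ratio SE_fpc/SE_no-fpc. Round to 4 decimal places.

0.8581

f = n/N = 5412/20530 = 0.26361422.
SE_no-fpc = √(s²/n) = 0.27771372; SE_fpc = √((1−f)s²/n) = 0.23831426.
Ratio = √(1−f) = 0.85812923.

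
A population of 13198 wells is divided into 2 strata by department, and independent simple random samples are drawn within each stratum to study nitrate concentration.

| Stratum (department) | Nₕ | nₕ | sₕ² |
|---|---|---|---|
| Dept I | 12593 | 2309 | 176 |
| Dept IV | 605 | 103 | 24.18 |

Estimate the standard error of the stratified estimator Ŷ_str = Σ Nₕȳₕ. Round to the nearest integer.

Var(Ŷ_str) = Σₕ Nₕ²(1 − fₕ)sₕ²/nₕ.
Dept I: 12593²·(1 − 2309/12593)·176/2309 = 9.8714285 × 10^6.
Dept IV: 605²·(1 − 103/605)·24.18/103 = 71298.134.
Sum = 9.9427266 × 10^6.
SE = √(9.9427266 × 10^6) = 3153.

3153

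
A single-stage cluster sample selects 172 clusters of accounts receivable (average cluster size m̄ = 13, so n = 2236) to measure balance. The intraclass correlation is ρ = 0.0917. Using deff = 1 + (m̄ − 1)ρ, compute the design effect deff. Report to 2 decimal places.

2.10

deff = 1 + (13 − 1)·0.0917 = 1 + 1.1004 = 2.1004.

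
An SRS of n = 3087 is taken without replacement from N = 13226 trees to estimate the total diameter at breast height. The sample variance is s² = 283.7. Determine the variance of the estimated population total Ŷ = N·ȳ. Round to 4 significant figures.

1.232 × 10^7

Var(Ŷ) = N²·Var(ȳ) = N²·(1 − n/N)·s²/n.
f = 3087/13226 = 0.23340390; Var(ȳ) = 0.76659610·283.7/3087 = 0.070451349.
Var(Ŷ) = 13226² · 0.070451349 = 1.2323848 × 10^7.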